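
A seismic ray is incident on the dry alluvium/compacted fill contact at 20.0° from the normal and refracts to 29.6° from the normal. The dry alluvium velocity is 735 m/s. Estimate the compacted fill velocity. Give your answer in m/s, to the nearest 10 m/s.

1060 m/s

Snell's law: sin 20.0°/V₁ = sin 29.6°/V₂.
V₂ = V₁·sin 29.6°/sin 20.0° = 735 × 1.4442 = 1061.48 m/s.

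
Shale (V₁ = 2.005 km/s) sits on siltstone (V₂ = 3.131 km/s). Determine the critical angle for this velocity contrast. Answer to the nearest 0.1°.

At critical incidence the refracted ray runs along the interface (θ₂ = 90°), so sin θ_c = V₁/V₂.
θ_c = arcsin(2.005/3.131) = arcsin 0.6404 = 39.82°.

39.8°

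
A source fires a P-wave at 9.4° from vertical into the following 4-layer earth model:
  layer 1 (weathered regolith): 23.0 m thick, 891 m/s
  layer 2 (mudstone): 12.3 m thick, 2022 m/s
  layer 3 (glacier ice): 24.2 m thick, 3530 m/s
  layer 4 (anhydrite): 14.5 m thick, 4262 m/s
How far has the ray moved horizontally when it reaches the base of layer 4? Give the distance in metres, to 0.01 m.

Ray parameter p = sin 9.4° / 891 m/s = 1.8331e-04 s/m.
Layer 1: θ = 9.40°; offset = 23.0·tan 9.40° = 3.8076 m.
Layer 2: sin θ = p·2022 = 0.3706 → θ = 21.76°; offset = 12.3·tan 21.76° = 4.9086 m.
Layer 3: sin θ = p·3530 = 0.6471 → θ = 40.32°; offset = 24.2·tan 40.32° = 20.5385 m.
Layer 4: sin θ = p·4262 = 0.7813 → θ = 51.38°; offset = 14.5·tan 51.38° = 18.1478 m.
Total horizontal offset = 47.4024 m.

47.40 m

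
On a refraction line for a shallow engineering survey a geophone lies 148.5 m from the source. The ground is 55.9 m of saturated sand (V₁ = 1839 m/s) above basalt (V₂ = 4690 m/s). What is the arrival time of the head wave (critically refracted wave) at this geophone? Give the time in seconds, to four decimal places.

t = x/V₂ + 2h·√(V₂²−V₁²)/(V₁V₂).
√(V₂²−V₁²) = √(4690²−1839²) = 4314.4 m/s; delay term = 2·55.9·4314.4/(1839·4690) = 0.05593 s.
t = 148.5/4690 + 0.05593 = 0.08759 s.

0.0876 s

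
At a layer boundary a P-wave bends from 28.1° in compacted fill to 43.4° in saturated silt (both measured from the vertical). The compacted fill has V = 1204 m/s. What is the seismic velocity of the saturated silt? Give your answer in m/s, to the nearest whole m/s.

Snell's law: sin 28.1°/V₁ = sin 43.4°/V₂.
V₂ = V₁·sin 43.4°/sin 28.1° = 1204 × 1.4587 = 1756.33 m/s.

1756 m/s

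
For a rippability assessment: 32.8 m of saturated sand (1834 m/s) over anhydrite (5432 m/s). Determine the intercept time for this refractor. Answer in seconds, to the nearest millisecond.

0.034 s

tᵢ = 2h·√(V₂²−V₁²)/(V₁V₂).
√(V₂²−V₁²) = √(5432²−1834²) = 5113.0 m/s.
tᵢ = 2·32.8·5113.0/(1834·5432) = 0.03367 s.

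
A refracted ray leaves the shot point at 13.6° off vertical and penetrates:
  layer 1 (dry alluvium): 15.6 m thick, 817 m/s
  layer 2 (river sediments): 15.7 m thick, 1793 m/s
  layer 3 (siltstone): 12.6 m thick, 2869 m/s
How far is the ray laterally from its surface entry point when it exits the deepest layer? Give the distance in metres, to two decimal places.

Apply Snell's law at each interface; in layer i the horizontal offset is hᵢ·tan θᵢ.
Layer 1: θ = 13.60°; offset = 15.6·tan 13.60° = 3.7740 m.
Layer 2: sin θ = 1793·sin 13.6°/817 = 0.5160, θ = 31.07°; offset = 15.7·tan 31.07° = 9.4587 m.
Layer 3: sin θ = 2869·sin 13.6°/817 = 0.8257, θ = 55.66°; offset = 12.6·tan 55.66° = 18.4451 m.
Summing the layer offsets gives 31.6778 m.

31.68 m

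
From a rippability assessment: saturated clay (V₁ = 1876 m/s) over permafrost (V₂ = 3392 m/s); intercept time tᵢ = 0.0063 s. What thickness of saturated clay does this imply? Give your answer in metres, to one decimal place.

7.1 m

h = tᵢ·V₁·V₂ / (2·√(V₂²−V₁²)).
√(V₂²−V₁²) = √(3392² − 1876²) = 2826.0 m/s.
h = 0.0063 s × 1876 × 3392 / (2 × 2826.0) = 7.09 m.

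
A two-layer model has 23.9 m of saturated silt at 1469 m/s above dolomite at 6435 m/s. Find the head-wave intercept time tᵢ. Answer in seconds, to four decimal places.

θ_c = arcsin(V₁/V₂) = arcsin(1469/6435) = 13.20°; cos θ_c = 0.9736.
tᵢ = 2h·cos θ_c / V₁ = 2·23.9·0.9736 / 1469 = 0.03168 s.

0.0317 s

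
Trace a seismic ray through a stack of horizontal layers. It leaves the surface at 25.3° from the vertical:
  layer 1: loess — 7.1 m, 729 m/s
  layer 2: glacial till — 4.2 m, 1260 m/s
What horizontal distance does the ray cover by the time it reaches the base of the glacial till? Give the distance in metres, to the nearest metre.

8 m

p = sin θ₁/V₁ = sin 25.3°/729 = 5.8622e-04 s/m is conserved through the stack.
Layer 1: θ = 25.30°; offset = 7.1·tan 25.30° = 3.356 m.
Layer 2: sin θ = p·1260 = 0.7386 → θ = 47.62°; offset = 4.2·tan 47.62° = 4.602 m.
Total horizontal offset = 7.958 m.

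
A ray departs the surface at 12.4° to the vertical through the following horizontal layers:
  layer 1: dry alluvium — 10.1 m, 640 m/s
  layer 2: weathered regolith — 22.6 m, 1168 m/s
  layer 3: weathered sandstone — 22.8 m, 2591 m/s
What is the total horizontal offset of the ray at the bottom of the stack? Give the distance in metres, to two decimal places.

p = sin θ₁/V₁ = sin 12.4°/640 = 3.3552e-04 s/m is conserved through the stack.
Layer 1: θ = 12.40°; offset = 10.1·tan 12.40° = 2.2206 m.
Layer 2: sin θ = p·1168 = 0.3919 → θ = 23.07°; offset = 22.6·tan 23.07° = 9.6268 m.
Layer 3: sin θ = p·2591 = 0.8693 → θ = 60.38°; offset = 22.8·tan 60.38° = 40.1065 m.
Total horizontal offset = 51.9539 m.

51.95 m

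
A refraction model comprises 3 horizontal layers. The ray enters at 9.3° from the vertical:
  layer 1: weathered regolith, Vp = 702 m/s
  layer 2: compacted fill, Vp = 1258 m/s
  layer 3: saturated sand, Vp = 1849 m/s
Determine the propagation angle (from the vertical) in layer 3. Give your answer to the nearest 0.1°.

Snell's law across each interface conserves sin θ / V, so sin θ_3 = V_3·sin θ₁/V₁.
sin θ_3 = 1849 × sin 9.3° / 702 = 0.4256.
θ_3 = arcsin 0.4256 = 25.19°.

25.2°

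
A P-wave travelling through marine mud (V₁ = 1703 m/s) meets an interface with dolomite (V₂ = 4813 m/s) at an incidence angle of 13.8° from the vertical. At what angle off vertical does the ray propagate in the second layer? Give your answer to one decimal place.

sin θ₁/V₁ = sin θ₂/V₂ ⇒ sin θ₂ = 4813·sin 13.8°/1703 = 4813·0.2385/1703 = 0.6741.
θ₂ = arcsin 0.6741 = 42.39° from the normal.

42.4°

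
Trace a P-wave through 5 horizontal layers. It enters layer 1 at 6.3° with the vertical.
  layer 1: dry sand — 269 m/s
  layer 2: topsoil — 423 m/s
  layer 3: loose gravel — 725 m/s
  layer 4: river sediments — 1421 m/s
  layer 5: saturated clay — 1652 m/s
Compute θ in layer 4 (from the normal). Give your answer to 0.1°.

Snell's law across each interface conserves sin θ / V, so sin θ_4 = V_4·sin θ₁/V₁.
sin θ_4 = 1421 × sin 6.3° / 269 = 0.5797.
θ_4 = arcsin 0.5797 = 35.43°.

35.4°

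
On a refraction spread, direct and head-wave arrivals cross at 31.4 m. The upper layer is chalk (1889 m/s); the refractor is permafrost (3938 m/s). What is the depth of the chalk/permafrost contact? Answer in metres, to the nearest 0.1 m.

h = (x_cross/2)·√((V₂−V₁)/(V₂+V₁)).
(V₂−V₁)/(V₂+V₁) = (3938−1889)/(3938+1889) = 0.3516; √ = 0.5930.
h = (31.4/2)·0.5930 = 9.31 m.

9.3 m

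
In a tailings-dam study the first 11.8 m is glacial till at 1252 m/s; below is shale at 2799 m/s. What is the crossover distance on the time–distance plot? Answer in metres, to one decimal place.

38.2 m

θ_c = arcsin(1252/2799) = 26.57°, so cos θ_c = 0.8944 and tᵢ = 2h cos θ_c/V₁ = 0.0169 s.
At crossover x/V₁ = x/V₂ + tᵢ ⇒ x = tᵢ/(1/V₁ − 1/V₂) = 0.01686/(7.9872e-04 − 3.5727e-04) = 38.19 m.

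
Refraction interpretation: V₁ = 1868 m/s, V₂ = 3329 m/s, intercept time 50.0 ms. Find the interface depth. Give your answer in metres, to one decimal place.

h = tᵢ·V₁·V₂ / (2·√(V₂²−V₁²)).
√(V₂²−V₁²) = √(3329² − 1868²) = 2755.5 m/s.
h = 0.05 s × 1868 × 3329 / (2 × 2755.5) = 56.42 m.

56.4 m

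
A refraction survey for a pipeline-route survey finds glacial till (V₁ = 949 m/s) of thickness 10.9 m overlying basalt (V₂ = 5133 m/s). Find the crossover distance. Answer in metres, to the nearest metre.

26 m

x_cross = 2h·√((V₂+V₁)/(V₂−V₁)).
(V₂+V₁)/(V₂−V₁) = (5133+949)/(5133−949) = 1.4536; √ = 1.2057.
x_cross = 2·10.9·1.2057 = 26.28 m.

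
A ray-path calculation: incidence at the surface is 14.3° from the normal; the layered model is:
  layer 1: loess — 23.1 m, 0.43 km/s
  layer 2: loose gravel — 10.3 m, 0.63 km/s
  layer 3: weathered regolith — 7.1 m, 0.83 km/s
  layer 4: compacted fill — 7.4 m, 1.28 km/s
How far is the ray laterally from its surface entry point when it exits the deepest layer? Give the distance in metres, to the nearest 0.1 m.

21.8 m

p = sin θ₁/V₁ = sin 14.3°/0.43 = 5.7442e-01 s/km is conserved through the stack.
Layer 1: θ = 14.30°; offset = 23.1·tan 14.30° = 5.888 m.
Layer 2: sin θ = p·0.63 = 0.3619 → θ = 21.22°; offset = 10.3·tan 21.22° = 3.998 m.
Layer 3: sin θ = p·0.83 = 0.4768 → θ = 28.47°; offset = 7.1·tan 28.47° = 3.851 m.
Layer 4: sin θ = p·1.28 = 0.7353 → θ = 47.33°; offset = 7.4·tan 47.33° = 8.027 m.
Σ offsets = 21.765 m.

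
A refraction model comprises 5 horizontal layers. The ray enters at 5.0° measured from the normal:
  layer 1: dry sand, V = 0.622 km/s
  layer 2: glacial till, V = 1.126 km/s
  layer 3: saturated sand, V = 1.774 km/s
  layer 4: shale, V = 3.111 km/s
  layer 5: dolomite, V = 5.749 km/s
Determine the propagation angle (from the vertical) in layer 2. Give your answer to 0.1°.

Ray parameter p = sin 5.0° / 0.622 = 1.4012e-01 s/km.
sin θ_2 = p·V_2 = 1.4012e-01 × 1.126 = 0.1578.
θ_2 = 9.08° from the vertical.

9.1°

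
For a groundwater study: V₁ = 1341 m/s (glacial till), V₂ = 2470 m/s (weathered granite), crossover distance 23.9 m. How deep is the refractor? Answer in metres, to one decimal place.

6.5 m

h = (x_cross/2)·√((V₂−V₁)/(V₂+V₁)).
(V₂−V₁)/(V₂+V₁) = (2470−1341)/(2470+1341) = 0.2962; √ = 0.5443.
h = (23.9/2)·0.5443 = 6.50 m.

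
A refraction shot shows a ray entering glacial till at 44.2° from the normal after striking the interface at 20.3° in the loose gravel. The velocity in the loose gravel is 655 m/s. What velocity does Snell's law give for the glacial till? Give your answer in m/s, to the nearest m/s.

1316 m/s

Snell's law: sin 20.3°/V₁ = sin 44.2°/V₂.
V₂ = V₁·sin 44.2°/sin 20.3° = 655 × 2.0095 = 1316.22 m/s.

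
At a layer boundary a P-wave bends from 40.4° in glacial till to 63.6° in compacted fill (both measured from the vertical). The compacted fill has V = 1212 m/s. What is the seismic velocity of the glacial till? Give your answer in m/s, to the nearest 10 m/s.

sin 40.4° = 0.6481; sin 63.6° = 0.8957.
V₁ = V₂·(sin θ₁/sin θ₂) = 1212·(0.6481/0.8957) = 876.98 m/s.

880 m/s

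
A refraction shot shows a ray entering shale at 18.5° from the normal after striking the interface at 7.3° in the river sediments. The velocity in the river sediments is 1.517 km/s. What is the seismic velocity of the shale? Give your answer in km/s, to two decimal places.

3.79 km/s

sin 7.3° = 0.1271; sin 18.5° = 0.3173.
V₂ = V₁·(sin θ₂/sin θ₁) = 1.517·(0.3173/0.1271) = 3.79 km/s.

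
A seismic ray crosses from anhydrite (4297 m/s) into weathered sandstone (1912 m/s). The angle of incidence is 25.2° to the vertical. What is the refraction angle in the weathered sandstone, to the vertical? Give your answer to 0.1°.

Snell's law: sin θ₂ = (V₂/V₁)·sin θ₁ = (1912/4297)·sin 25.2° = 0.1895.
θ₂ = sin⁻¹(0.1895) = 10.92° (from vertical).

10.9°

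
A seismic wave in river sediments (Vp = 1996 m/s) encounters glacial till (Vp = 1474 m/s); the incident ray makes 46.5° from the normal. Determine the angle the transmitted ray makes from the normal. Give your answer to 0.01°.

sin θ₁/V₁ = sin θ₂/V₂ ⇒ sin θ₂ = 1474·sin 46.5°/1996 = 1474·0.7254/1996 = 0.5357.
θ₂ = sin⁻¹(0.5357) = 32.39° (from vertical).

32.39°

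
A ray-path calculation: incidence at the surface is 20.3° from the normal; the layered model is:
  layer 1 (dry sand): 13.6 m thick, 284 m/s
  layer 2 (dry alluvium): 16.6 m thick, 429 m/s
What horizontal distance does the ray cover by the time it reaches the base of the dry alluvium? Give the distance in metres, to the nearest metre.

p = sin θ₁/V₁ = sin 20.3°/284 = 1.2216e-03 s/m is conserved through the stack.
Layer 1: θ = 20.30°; offset = 13.6·tan 20.30° = 5.031 m.
Layer 2: sin θ = p·429 = 0.5241 → θ = 31.61°; offset = 16.6·tan 31.61° = 10.215 m.
Σ offsets = 15.245 m.

15 m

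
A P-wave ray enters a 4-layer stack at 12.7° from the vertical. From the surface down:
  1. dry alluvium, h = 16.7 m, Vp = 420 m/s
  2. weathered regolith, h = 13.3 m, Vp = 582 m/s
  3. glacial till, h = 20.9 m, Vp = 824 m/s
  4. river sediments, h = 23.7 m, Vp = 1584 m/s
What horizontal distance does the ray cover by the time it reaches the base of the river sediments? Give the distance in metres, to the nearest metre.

53 m

Ray parameter p = sin 12.7° / 420 m/s = 5.2344e-04 s/m.
Layer 1: θ = 12.70°; offset = 16.7·tan 12.70° = 3.764 m.
Layer 2: sin θ = p·582 = 0.3046 → θ = 17.74°; offset = 13.3·tan 17.74° = 4.254 m.
Layer 3: sin θ = p·824 = 0.4313 → θ = 25.55°; offset = 20.9·tan 25.55° = 9.992 m.
Layer 4: sin θ = p·1584 = 0.8291 → θ = 56.01°; offset = 23.7·tan 56.01° = 35.150 m.
Σ offsets = 53.159 m.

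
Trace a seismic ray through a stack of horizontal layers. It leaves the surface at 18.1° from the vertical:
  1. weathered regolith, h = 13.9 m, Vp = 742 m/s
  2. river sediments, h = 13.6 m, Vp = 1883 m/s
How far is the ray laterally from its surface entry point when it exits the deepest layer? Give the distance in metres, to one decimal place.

22.0 m

p = sin θ₁/V₁ = sin 18.1°/742 = 4.1870e-04 s/m is conserved through the stack.
Layer 1: θ = 18.10°; offset = 13.9·tan 18.10° = 4.543 m.
Layer 2: sin θ = p·1883 = 0.7884 → θ = 52.04°; offset = 13.6·tan 52.04° = 17.431 m.
Σ offsets = 21.974 m.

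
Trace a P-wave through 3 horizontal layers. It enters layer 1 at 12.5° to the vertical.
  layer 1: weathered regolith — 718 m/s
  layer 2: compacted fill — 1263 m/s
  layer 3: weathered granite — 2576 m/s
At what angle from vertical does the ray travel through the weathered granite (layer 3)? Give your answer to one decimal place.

Snell's law across each interface conserves sin θ / V, so sin θ_3 = V_3·sin θ₁/V₁.
sin θ_3 = 2576 × sin 12.5° / 718 = 0.7765.
θ_3 = 50.94° from the vertical.

50.9°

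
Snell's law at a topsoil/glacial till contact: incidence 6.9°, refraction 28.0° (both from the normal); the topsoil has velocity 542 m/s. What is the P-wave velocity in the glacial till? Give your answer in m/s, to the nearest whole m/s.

2118 m/s

sin 6.9° = 0.1201; sin 28.0° = 0.4695.
V₂ = V₁·(sin θ₂/sin θ₁) = 542·(0.4695/0.1201) = 2118.03 m/s.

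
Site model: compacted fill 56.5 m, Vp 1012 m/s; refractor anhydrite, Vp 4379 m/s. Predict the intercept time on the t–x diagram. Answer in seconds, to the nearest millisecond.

tᵢ = 2h·√(V₂²−V₁²)/(V₁V₂).
√(V₂²−V₁²) = √(4379²−1012²) = 4260.5 m/s.
tᵢ = 2·56.5·4260.5/(1012·4379) = 0.10864 s.

0.109 s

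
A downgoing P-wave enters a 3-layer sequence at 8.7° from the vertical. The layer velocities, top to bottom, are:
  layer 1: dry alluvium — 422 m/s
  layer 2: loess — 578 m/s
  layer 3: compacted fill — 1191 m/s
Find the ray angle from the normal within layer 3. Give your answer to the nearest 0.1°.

25.3°

Ray parameter p = sin 8.7° / 422 = 3.5844e-04 s/m.
sin θ_3 = p·V_3 = 3.5844e-04 × 1191 = 0.4269.
θ_3 = arcsin 0.4269 = 25.27°.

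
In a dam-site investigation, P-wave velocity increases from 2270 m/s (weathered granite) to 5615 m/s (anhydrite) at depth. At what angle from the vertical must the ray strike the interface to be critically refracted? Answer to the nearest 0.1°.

Critical incidence: sin θ_c = V₁/V₂ = 2270/5615 = 0.4043.
θ_c = arcsin 0.4043 = 23.85°.

23.8°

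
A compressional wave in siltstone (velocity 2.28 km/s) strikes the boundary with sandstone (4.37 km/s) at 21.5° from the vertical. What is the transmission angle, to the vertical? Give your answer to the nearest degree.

45°

Snell's law: sin θ₂ = (V₂/V₁)·sin θ₁ = (4.37/2.28)·sin 21.5° = 0.7025.
θ₂ = sin⁻¹(0.7025) = 44.62° (from vertical).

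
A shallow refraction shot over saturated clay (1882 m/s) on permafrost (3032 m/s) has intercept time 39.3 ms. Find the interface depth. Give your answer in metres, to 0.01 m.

h = tᵢ·V₁·V₂ / (2·√(V₂²−V₁²)).
√(V₂²−V₁²) = √(3032² − 1882²) = 2377.2 m/s.
h = 0.0393 s × 1882 × 3032 / (2 × 2377.2) = 47.17 m.

47.17 m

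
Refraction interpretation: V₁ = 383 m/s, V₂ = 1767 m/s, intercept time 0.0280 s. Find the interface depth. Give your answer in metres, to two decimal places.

5.49 m

θ_c = arcsin(383/1767) = 12.52°; cos θ_c = 0.9762.
tᵢ = 2h cos θ_c/V₁ ⇒ h = tᵢ·V₁/(2 cos θ_c) = 0.028·383/(2·0.9762) = 5.49 m.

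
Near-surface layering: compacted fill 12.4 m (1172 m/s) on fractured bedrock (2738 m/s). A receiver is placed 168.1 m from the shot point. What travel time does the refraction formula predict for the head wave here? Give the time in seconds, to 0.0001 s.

t = x/V₂ + 2h·√(V₂²−V₁²)/(V₁V₂).
√(V₂²−V₁²) = √(2738²−1172²) = 2474.5 m/s; delay term = 2·12.4·2474.5/(1172·2738) = 0.01912 s.
t = 168.1/2738 + 0.01912 = 0.08052 s.

0.0805 s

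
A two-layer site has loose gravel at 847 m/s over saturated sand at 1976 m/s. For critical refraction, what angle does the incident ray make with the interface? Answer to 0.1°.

At critical incidence the refracted ray runs along the interface (θ₂ = 90°), so sin θ_c = V₁/V₂.
θ_c = arcsin(847/1976) = arcsin 0.4286 = 25.38°.
Measured from the interface: 90° − 25.38° = 64.62°.

64.6°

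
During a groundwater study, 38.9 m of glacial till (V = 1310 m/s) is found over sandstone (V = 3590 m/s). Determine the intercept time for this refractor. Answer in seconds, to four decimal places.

0.0553 s

θ_c = arcsin(V₁/V₂) = arcsin(1310/3590) = 21.40°; cos θ_c = 0.9310.
tᵢ = 2h·cos θ_c / V₁ = 2·38.9·0.9310 / 1310 = 0.05529 s.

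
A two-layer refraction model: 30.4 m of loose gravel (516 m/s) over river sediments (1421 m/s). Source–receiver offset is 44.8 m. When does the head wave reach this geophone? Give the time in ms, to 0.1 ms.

t = x/V₂ + 2h·√(V₂²−V₁²)/(V₁V₂).
√(V₂²−V₁²) = √(1421²−516²) = 1324.0 m/s; delay term = 2·30.4·1324.0/(516·1421) = 0.10979 s.
t = 44.8/1421 + 0.10979 = 0.14131 s.

141.3 ms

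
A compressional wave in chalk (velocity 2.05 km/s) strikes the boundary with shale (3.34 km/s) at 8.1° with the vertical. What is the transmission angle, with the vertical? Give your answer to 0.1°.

13.3°

Snell's law: sin θ₂ = (V₂/V₁)·sin θ₁ = (3.34/2.05)·sin 8.1° = 0.2296.
θ₂ = sin⁻¹(0.2296) = 13.27° (from vertical).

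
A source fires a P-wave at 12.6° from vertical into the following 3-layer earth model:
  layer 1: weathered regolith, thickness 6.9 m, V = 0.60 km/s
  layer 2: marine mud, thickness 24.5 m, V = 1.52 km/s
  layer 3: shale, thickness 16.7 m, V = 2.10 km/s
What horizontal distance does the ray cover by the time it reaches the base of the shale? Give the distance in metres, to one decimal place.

37.5 m

Ray parameter p = sin 12.6° / 0.60 km/s = 3.6357e-01 s/km.
Layer 1: θ = 12.60°; offset = 6.9·tan 12.60° = 1.542 m.
Layer 2: sin θ = p·1.52 = 0.5526 → θ = 33.55°; offset = 24.5·tan 33.55° = 16.245 m.
Layer 3: sin θ = p·2.10 = 0.7635 → θ = 49.77°; offset = 16.7·tan 49.77° = 19.743 m.
Summing the layer offsets gives 37.531 m.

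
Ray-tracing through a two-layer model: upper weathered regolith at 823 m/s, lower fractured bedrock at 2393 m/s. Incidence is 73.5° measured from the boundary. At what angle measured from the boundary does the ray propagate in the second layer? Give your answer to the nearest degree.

34°

Angle from the normal: 90° − 73.5° = 16.5°.
sin θ₁/V₁ = sin θ₂/V₂ ⇒ sin θ₂ = 2393·sin 16.5°/823 = 2393·0.2840/823 = 0.8258.
θ₂ = sin⁻¹(0.8258) = 55.67° (from vertical).
From the interface: 90° − 55.67° = 34.33°.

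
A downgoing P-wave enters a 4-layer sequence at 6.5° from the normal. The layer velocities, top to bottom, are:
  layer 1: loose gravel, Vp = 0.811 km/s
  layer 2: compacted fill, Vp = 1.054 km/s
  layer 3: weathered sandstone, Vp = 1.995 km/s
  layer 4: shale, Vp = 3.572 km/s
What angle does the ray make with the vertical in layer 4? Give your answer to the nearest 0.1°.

29.9°

Ray parameter p = sin 6.5° / 0.811 = 1.3958e-01 s/km.
sin θ_4 = p·V_4 = 1.3958e-01 × 3.572 = 0.4986.
θ_4 = 29.91° from the vertical.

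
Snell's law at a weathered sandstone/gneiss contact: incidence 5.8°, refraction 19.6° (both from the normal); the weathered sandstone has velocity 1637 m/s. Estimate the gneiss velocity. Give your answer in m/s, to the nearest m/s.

sin 5.8° = 0.1011; sin 19.6° = 0.3355.
V₂ = V₁·(sin θ₂/sin θ₁) = 1637·(0.3355/0.1011) = 5433.94 m/s.

5434 m/s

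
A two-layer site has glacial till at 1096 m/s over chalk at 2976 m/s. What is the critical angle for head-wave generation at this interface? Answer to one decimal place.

At critical incidence the refracted ray runs along the interface (θ₂ = 90°), so sin θ_c = V₁/V₂.
θ_c = arcsin(1096/2976) = arcsin 0.3683 = 21.61°.

21.6°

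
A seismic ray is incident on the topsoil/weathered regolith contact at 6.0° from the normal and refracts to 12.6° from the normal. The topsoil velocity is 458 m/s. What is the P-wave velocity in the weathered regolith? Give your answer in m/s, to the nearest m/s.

Snell's law: sin 6.0°/V₁ = sin 12.6°/V₂.
V₂ = V₁·sin 12.6°/sin 6.0° = 458 × 2.0869 = 955.81 m/s.

956 m/s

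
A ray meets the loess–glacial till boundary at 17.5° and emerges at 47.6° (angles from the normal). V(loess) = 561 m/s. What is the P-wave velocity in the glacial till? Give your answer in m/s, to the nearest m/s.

Snell's law: sin 17.5°/V₁ = sin 47.6°/V₂.
V₂ = V₁·sin 47.6°/sin 17.5° = 561 × 2.4557 = 1377.67 m/s.

1378 m/s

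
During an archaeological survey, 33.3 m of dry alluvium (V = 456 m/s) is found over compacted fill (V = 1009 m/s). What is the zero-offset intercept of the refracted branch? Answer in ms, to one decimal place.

130.3 ms

θ_c = arcsin(V₁/V₂) = arcsin(456/1009) = 26.87°; cos θ_c = 0.8921.
tᵢ = 2h·cos θ_c / V₁ = 2·33.3·0.8921 / 456 = 0.13029 s.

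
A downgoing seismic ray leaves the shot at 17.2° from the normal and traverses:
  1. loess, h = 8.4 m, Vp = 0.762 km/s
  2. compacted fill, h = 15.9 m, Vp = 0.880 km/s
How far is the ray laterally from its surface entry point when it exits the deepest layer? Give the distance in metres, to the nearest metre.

8 m

p = sin θ₁/V₁ = sin 17.2°/0.762 = 3.8807e-01 s/km is conserved through the stack.
Layer 1: θ = 17.20°; offset = 8.4·tan 17.20° = 2.600 m.
Layer 2: sin θ = p·0.880 = 0.3415 → θ = 19.97°; offset = 15.9·tan 19.97° = 5.777 m.
Total horizontal offset = 8.377 m.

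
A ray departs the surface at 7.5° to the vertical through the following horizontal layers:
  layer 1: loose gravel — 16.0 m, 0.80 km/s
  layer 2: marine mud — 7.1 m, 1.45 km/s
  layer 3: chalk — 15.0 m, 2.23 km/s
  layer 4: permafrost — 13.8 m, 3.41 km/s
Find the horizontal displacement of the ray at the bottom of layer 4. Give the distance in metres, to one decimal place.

Ray parameter p = sin 7.5° / 0.80 km/s = 1.6316e-01 s/km.
Layer 1: θ = 7.50°; offset = 16.0·tan 7.50° = 2.106 m.
Layer 2: sin θ = p·1.45 = 0.2366 → θ = 13.68°; offset = 7.1·tan 13.68° = 1.729 m.
Layer 3: sin θ = p·2.23 = 0.3638 → θ = 21.34°; offset = 15.0·tan 21.34° = 5.859 m.
Layer 4: sin θ = p·3.41 = 0.5564 → θ = 33.80°; offset = 13.8·tan 33.80° = 9.240 m.
Total horizontal offset = 18.934 m.

18.9 m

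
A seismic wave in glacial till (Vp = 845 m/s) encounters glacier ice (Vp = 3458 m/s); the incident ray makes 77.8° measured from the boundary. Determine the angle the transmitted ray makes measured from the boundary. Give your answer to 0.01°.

30.14°

Convert to the normal: θ₁ = 90° − 77.8° = 12.2°.
Snell's law: sin θ₂ = (V₂/V₁)·sin θ₁ = (3458/845)·sin 12.2° = 0.8648.
θ₂ = sin⁻¹(0.8648) = 59.86° (from vertical).
From the interface: 90° − 59.86° = 30.14°.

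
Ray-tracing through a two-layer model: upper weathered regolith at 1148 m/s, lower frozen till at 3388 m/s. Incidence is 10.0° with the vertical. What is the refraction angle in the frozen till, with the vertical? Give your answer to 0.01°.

30.83°

sin θ₁/V₁ = sin θ₂/V₂ ⇒ sin θ₂ = 3388·sin 10.0°/1148 = 3388·0.1736/1148 = 0.5125.
θ₂ = sin⁻¹(0.5125) = 30.83° (from vertical).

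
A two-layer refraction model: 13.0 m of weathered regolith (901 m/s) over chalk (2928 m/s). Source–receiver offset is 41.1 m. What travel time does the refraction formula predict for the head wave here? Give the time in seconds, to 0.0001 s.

t = x/V₂ + 2h·√(V₂²−V₁²)/(V₁V₂).
√(V₂²−V₁²) = √(2928²−901²) = 2785.9 m/s; delay term = 2·13.0·2785.9/(901·2928) = 0.02746 s.
t = 41.1/2928 + 0.02746 = 0.04149 s.

0.0415 s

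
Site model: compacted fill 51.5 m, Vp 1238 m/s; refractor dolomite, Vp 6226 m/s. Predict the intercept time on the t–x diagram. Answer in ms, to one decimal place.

81.5 ms

θ_c = arcsin(V₁/V₂) = arcsin(1238/6226) = 11.47°; cos θ_c = 0.9800.
tᵢ = 2h·cos θ_c / V₁ = 2·51.5·0.9800 / 1238 = 0.08154 s.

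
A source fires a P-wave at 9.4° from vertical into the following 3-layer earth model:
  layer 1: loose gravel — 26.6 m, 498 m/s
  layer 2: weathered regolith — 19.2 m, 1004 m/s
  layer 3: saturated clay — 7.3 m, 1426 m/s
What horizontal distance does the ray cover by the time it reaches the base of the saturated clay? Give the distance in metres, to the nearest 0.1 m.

Apply Snell's law at each interface; in layer i the horizontal offset is hᵢ·tan θᵢ.
Layer 1: θ = 9.40°; offset = 26.6·tan 9.40° = 4.404 m.
Layer 2: sin θ = 1004·sin 9.4°/498 = 0.3293, θ = 19.22°; offset = 19.2·tan 19.22° = 6.695 m.
Layer 3: sin θ = 1426·sin 9.4°/498 = 0.4677, θ = 27.88°; offset = 7.3·tan 27.88° = 3.862 m.
Summing the layer offsets gives 14.962 m.

15.0 m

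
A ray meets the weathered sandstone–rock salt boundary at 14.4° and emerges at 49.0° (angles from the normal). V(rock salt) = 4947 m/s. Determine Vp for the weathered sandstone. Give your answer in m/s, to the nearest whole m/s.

sin 14.4° = 0.2487; sin 49.0° = 0.7547.
V₁ = V₂·(sin θ₁/sin θ₂) = 4947·(0.2487/0.7547) = 1630.12 m/s.

1630 m/s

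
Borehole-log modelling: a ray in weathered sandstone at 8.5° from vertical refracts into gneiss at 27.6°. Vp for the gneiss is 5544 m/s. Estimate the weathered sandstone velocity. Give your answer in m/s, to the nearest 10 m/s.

Snell's law: sin 8.5°/V₁ = sin 27.6°/V₂.
V₁ = V₂·sin 8.5°/sin 27.6° = 5544 × 0.3190 = 1768.75 m/s.

1770 m/s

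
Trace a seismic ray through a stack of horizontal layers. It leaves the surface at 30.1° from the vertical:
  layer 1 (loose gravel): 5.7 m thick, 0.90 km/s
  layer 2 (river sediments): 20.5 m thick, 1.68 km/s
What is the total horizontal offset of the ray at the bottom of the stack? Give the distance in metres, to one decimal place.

57.9 m

Apply Snell's law at each interface; in layer i the horizontal offset is hᵢ·tan θᵢ.
Layer 1: θ = 30.10°; offset = 5.7·tan 30.10° = 3.304 m.
Layer 2: sin θ = 1.68·sin 30.1°/0.90 = 0.9362, θ = 69.42°; offset = 20.5·tan 69.42° = 54.584 m.
Σ offsets = 57.888 m.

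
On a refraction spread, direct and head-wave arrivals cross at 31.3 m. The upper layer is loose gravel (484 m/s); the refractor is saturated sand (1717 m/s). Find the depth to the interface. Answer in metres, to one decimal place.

x_cross = 2h·√((V₂+V₁)/(V₂−V₁)) → h = x_cross / (2·√((V₂+V₁)/(V₂−V₁))).
√((V₂+V₁)/(V₂−V₁)) = √((1717+484)/(1717−484)) = 1.3361.
h = 31.3 / (2·1.3361) = 11.71 m.

11.7 m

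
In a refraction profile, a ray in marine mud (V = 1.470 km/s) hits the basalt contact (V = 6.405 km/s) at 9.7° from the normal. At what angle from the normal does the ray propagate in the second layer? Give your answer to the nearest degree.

47°

Snell's law: sin θ₂ = (V₂/V₁)·sin θ₁ = (6.405/1.470)·sin 9.7° = 0.7341.
θ₂ = arcsin 0.7341 = 47.23° from the normal.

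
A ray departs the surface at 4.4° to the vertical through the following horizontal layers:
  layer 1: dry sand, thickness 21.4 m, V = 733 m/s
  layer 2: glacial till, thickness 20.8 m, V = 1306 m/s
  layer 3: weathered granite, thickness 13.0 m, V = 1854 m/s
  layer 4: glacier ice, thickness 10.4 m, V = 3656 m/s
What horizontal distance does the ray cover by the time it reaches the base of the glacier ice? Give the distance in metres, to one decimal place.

11.4 m

p = sin θ₁/V₁ = sin 4.4°/733 = 1.0466e-04 s/m is conserved through the stack.
Layer 1: θ = 4.40°; offset = 21.4·tan 4.40° = 1.647 m.
Layer 2: sin θ = p·1306 = 0.1367 → θ = 7.86°; offset = 20.8·tan 7.86° = 2.870 m.
Layer 3: sin θ = p·1854 = 0.1940 → θ = 11.19°; offset = 13.0·tan 11.19° = 2.572 m.
Layer 4: sin θ = p·3656 = 0.3827 → θ = 22.50°; offset = 10.4·tan 22.50° = 4.307 m.
Σ offsets = 11.396 m.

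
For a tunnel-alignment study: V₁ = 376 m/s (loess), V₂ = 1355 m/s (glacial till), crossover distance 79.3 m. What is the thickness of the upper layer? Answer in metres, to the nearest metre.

30 m

x_cross = 2h·√((V₂+V₁)/(V₂−V₁)) → h = x_cross / (2·√((V₂+V₁)/(V₂−V₁))).
√((V₂+V₁)/(V₂−V₁)) = √((1355+376)/(1355−376)) = 1.3297.
h = 79.3 / (2·1.3297) = 29.82 m.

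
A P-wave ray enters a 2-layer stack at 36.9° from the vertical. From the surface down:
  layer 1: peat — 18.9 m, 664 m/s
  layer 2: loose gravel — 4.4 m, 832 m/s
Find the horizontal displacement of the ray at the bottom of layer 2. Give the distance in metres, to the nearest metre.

Ray parameter p = sin 36.9° / 664 m/s = 9.0425e-04 s/m.
Layer 1: θ = 36.90°; offset = 18.9·tan 36.90° = 14.191 m.
Layer 2: sin θ = p·832 = 0.7523 → θ = 48.79°; offset = 4.4·tan 48.79° = 5.025 m.
Total horizontal offset = 19.215 m.

19 m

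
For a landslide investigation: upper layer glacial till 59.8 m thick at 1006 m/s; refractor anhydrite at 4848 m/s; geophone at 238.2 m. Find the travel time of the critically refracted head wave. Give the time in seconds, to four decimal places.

θ_c = arcsin(V₁/V₂) = arcsin(1006/4848) = 11.98°, cos θ_c = 0.9782.
Intercept time tᵢ = 2h cos θ_c / V₁ = 2·59.8·0.9782/1006 = 0.11630 s.
t = x/V₂ + tᵢ = 238.2/4848 + 0.11630 = 0.16543 s.

0.1654 s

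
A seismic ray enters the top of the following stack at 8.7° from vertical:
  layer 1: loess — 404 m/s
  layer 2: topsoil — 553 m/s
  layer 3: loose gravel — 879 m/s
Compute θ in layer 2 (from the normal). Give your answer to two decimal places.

Ray parameter p = sin 8.7° / 404 = 3.7441e-04 s/m.
sin θ_2 = p·V_2 = 3.7441e-04 × 553 = 0.2070.
θ_2 = 11.95° from the vertical.

11.95°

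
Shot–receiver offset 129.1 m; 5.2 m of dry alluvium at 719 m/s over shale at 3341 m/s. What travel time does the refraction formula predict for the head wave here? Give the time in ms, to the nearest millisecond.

53 ms

t = x/V₂ + 2h·√(V₂²−V₁²)/(V₁V₂).
√(V₂²−V₁²) = √(3341²−719²) = 3262.7 m/s; delay term = 2·5.2·3262.7/(719·3341) = 0.01413 s.
t = 129.1/3341 + 0.01413 = 0.05277 s.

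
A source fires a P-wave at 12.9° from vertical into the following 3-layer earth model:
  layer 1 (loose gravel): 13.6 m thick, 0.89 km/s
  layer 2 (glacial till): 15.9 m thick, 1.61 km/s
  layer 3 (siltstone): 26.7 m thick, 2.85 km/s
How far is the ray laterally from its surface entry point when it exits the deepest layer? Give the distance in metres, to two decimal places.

37.43 m

Ray parameter p = sin 12.9° / 0.89 km/s = 2.5084e-01 s/km.
Layer 1: θ = 12.90°; offset = 13.6·tan 12.90° = 3.1148 m.
Layer 2: sin θ = p·1.61 = 0.4039 → θ = 23.82°; offset = 15.9·tan 23.82° = 7.0192 m.
Layer 3: sin θ = p·2.85 = 0.7149 → θ = 45.64°; offset = 26.7·tan 45.64° = 27.2986 m.
Total horizontal offset = 37.4327 m.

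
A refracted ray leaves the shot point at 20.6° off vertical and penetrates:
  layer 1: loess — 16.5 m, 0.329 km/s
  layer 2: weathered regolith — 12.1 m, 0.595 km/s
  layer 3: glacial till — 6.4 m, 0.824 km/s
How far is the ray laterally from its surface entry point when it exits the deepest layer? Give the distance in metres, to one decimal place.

28.1 m

p = sin θ₁/V₁ = sin 20.6°/0.329 = 1.0694e+00 s/km is conserved through the stack.
Layer 1: θ = 20.60°; offset = 16.5·tan 20.60° = 6.202 m.
Layer 2: sin θ = p·0.595 = 0.6363 → θ = 39.52°; offset = 12.1·tan 39.52° = 9.981 m.
Layer 3: sin θ = p·0.824 = 0.8812 → θ = 61.79°; offset = 6.4·tan 61.79° = 11.930 m.
Σ offsets = 28.113 m.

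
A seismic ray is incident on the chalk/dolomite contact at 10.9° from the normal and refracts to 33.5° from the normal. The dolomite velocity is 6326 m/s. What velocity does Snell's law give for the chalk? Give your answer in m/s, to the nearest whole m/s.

2167 m/s

Snell's law: sin 10.9°/V₁ = sin 33.5°/V₂.
V₁ = V₂·sin 10.9°/sin 33.5° = 6326 × 0.3426 = 2167.31 m/s.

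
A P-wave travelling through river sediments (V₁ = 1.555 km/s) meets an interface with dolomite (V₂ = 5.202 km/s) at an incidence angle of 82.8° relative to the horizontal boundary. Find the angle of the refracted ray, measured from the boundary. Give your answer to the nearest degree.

Convert to the normal: θ₁ = 90° − 82.8° = 7.2°.
Snell's law: sin θ₂ = (V₂/V₁)·sin θ₁ = (5.202/1.555)·sin 7.2° = 0.4193.
θ₂ = sin⁻¹(0.4193) = 24.79° (from vertical).
From the interface: 90° − 24.79° = 65.21°.

65°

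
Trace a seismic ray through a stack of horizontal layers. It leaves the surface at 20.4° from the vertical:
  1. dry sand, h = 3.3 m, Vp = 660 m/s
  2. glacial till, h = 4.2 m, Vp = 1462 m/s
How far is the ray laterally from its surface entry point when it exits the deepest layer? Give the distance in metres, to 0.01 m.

6.33 m

p = sin θ₁/V₁ = sin 20.4°/660 = 5.2814e-04 s/m is conserved through the stack.
Layer 1: θ = 20.40°; offset = 3.3·tan 20.40° = 1.2273 m.
Layer 2: sin θ = p·1462 = 0.7721 → θ = 50.55°; offset = 4.2·tan 50.55° = 5.1034 m.
Total horizontal offset = 6.3307 m.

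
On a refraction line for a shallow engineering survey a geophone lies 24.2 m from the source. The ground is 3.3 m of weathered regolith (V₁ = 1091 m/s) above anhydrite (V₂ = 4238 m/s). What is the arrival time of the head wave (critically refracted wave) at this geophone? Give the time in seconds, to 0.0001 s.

0.0116 s

t = x/V₂ + 2h·√(V₂²−V₁²)/(V₁V₂).
√(V₂²−V₁²) = √(4238²−1091²) = 4095.2 m/s; delay term = 2·3.3·4095.2/(1091·4238) = 0.00585 s.
t = 24.2/4238 + 0.00585 = 0.01156 s.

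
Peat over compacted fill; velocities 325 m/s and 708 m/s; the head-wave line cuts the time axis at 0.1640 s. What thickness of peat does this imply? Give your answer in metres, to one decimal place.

θ_c = arcsin(325/708) = 27.33°; cos θ_c = 0.8884.
tᵢ = 2h cos θ_c/V₁ ⇒ h = tᵢ·V₁/(2 cos θ_c) = 0.164·325/(2·0.8884) = 30.00 m.

30.0 m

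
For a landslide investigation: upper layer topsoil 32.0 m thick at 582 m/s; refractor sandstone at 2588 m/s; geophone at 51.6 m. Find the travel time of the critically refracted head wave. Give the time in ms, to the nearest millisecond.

t = x/V₂ + 2h·√(V₂²−V₁²)/(V₁V₂).
√(V₂²−V₁²) = √(2588²−582²) = 2521.7 m/s; delay term = 2·32.0·2521.7/(582·2588) = 0.10715 s.
t = 51.6/2588 + 0.10715 = 0.12709 s.

127 ms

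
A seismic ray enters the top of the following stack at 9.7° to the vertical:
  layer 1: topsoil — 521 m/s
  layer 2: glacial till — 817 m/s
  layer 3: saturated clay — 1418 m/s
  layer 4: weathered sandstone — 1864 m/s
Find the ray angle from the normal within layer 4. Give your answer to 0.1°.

Ray parameter p = sin 9.7° / 521 = 3.2340e-04 s/m.
sin θ_4 = p·V_4 = 3.2340e-04 × 1864 = 0.6028.
θ_4 = 37.07° from the vertical.

37.1°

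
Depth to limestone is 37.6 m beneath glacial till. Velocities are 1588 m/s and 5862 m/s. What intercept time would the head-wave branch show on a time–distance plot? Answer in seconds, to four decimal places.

0.0456 s

tᵢ = 2h·√(V₂²−V₁²)/(V₁V₂).
√(V₂²−V₁²) = √(5862²−1588²) = 5642.8 m/s.
tᵢ = 2·37.6·5642.8/(1588·5862) = 0.04558 s.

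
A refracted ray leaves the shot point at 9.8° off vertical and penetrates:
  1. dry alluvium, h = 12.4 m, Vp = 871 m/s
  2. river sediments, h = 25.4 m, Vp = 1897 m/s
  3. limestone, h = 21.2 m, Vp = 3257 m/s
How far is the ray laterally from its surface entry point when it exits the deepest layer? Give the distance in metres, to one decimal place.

Apply Snell's law at each interface; in layer i the horizontal offset is hᵢ·tan θᵢ.
Layer 1: θ = 9.80°; offset = 12.4·tan 9.80° = 2.142 m.
Layer 2: sin θ = 1897·sin 9.8°/871 = 0.3707, θ = 21.76°; offset = 25.4·tan 21.76° = 10.138 m.
Layer 3: sin θ = 3257·sin 9.8°/871 = 0.6365, θ = 39.53°; offset = 21.2·tan 39.53° = 17.494 m.
Total horizontal offset = 29.775 m.

29.8 m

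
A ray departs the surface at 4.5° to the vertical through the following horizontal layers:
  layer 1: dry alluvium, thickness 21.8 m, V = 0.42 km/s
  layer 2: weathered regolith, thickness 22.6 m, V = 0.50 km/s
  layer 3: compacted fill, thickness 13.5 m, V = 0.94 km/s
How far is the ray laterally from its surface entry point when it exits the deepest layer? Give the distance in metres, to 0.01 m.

Ray parameter p = sin 4.5° / 0.42 km/s = 1.8681e-01 s/km.
Layer 1: θ = 4.50°; offset = 21.8·tan 4.50° = 1.7157 m.
Layer 2: sin θ = p·0.50 = 0.0934 → θ = 5.36°; offset = 22.6·tan 5.36° = 2.1202 m.
Layer 3: sin θ = p·0.94 = 0.1756 → θ = 10.11°; offset = 13.5·tan 10.11° = 2.4080 m.
Σ offsets = 6.2439 m.

6.24 m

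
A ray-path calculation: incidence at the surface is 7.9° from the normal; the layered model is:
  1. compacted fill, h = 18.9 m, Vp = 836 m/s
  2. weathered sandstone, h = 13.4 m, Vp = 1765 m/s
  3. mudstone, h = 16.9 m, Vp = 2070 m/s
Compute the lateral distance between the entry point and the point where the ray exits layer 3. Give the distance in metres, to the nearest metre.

Apply Snell's law at each interface; in layer i the horizontal offset is hᵢ·tan θᵢ.
Layer 1: θ = 7.90°; offset = 18.9·tan 7.90° = 2.623 m.
Layer 2: sin θ = 1765·sin 7.9°/836 = 0.2902, θ = 16.87°; offset = 13.4·tan 16.87° = 4.063 m.
Layer 3: sin θ = 2070·sin 7.9°/836 = 0.3403, θ = 19.90°; offset = 16.9·tan 19.90° = 6.117 m.
Summing the layer offsets gives 12.802 m.

13 m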